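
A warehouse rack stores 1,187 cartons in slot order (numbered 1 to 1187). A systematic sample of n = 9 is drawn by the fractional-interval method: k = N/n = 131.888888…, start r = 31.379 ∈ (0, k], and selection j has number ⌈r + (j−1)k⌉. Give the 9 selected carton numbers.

j=1: r + 0k = 31.379 → ⌈·⌉ = 32
j=2: r + 1k = 163.267888… → ⌈·⌉ = 164
j=3: r + 2k = 295.156777… → ⌈·⌉ = 296
j=4: r + 3k = 427.045666… → ⌈·⌉ = 428
j=5: r + 4k = 558.934555… → ⌈·⌉ = 559
j=6: r + 5k = 690.823444… → ⌈·⌉ = 691
j=7: r + 6k = 822.712333… → ⌈·⌉ = 823
j=8: r + 7k = 954.601222… → ⌈·⌉ = 955
j=9: r + 8k = 1086.490111… → ⌈·⌉ = 1087

32, 164, 296, 428, 559, 691, 823, 955, 1087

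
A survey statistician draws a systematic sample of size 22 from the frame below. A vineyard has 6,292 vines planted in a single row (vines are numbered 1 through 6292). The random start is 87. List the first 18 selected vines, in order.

87, 373, 659, 945, 1231, 1517, 1803, 2089, 2375, 2661, 2947, 3233, 3519, 3805, 4091, 4377, 4663, 4949

k = N/n = 6292/22 = 286
vine 1: 87
vine 2: 87 + 286 = 373
vine 3: 373 + 286 = 659
vine 4: 659 + 286 = 945
vine 5: 945 + 286 = 1231
vine 6: 1231 + 286 = 1517
vine 7: 1517 + 286 = 1803
vine 8: 1803 + 286 = 2089
vine 9: 2089 + 286 = 2375
vine 10: 2375 + 286 = 2661
vine 11: 2661 + 286 = 2947
vine 12: 2947 + 286 = 3233
vine 13: 3233 + 286 = 3519
vine 14: 3519 + 286 = 3805
vine 15: 3805 + 286 = 4091
vine 16: 4091 + 286 = 4377
vine 17: 4377 + 286 = 4663
vine 18: 4663 + 286 = 4949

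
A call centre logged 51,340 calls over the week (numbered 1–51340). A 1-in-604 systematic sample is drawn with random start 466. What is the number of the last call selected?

k = 604
85th selection = r + (85−1)·k = 466 + 84×604 = 466 + 50736 = 51202

51202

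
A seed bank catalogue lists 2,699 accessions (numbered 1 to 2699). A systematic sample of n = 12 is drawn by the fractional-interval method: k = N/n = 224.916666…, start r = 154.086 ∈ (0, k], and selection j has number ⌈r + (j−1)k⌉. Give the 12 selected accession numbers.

j=1: r + 0k = 154.086 → ⌈·⌉ = 155
j=2: r + 1k = 379.002666… → ⌈·⌉ = 380
j=3: r + 2k = 603.919333… → ⌈·⌉ = 604
j=4: r + 3k = 828.836 → ⌈·⌉ = 829
j=5: r + 4k = 1053.752666… → ⌈·⌉ = 1054
j=6: r + 5k = 1278.669333… → ⌈·⌉ = 1279
j=7: r + 6k = 1503.586 → ⌈·⌉ = 1504
j=8: r + 7k = 1728.502666… → ⌈·⌉ = 1729
j=9: r + 8k = 1953.419333… → ⌈·⌉ = 1954
j=10: r + 9k = 2178.336 → ⌈·⌉ = 2179
j=11: r + 10k = 2403.252666… → ⌈·⌉ = 2404
j=12: r + 11k = 2628.169333… → ⌈·⌉ = 2629

155, 380, 604, 829, 1054, 1279, 1504, 1729, 1954, 2179, 2404, 2629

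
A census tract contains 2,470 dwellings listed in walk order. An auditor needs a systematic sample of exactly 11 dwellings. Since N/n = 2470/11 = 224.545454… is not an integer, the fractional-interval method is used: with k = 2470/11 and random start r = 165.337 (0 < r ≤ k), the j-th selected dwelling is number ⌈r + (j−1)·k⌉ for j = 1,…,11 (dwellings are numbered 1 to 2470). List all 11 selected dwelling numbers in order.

j=1: r + 0k = 165.337 → ⌈·⌉ = 166
j=2: r + 1k = 389.882454… → ⌈·⌉ = 390
j=3: r + 2k = 614.427909… → ⌈·⌉ = 615
j=4: r + 3k = 838.973363… → ⌈·⌉ = 839
j=5: r + 4k = 1063.518818… → ⌈·⌉ = 1064
j=6: r + 5k = 1288.064272… → ⌈·⌉ = 1289
j=7: r + 6k = 1512.609727… → ⌈·⌉ = 1513
j=8: r + 7k = 1737.155181… → ⌈·⌉ = 1738
j=9: r + 8k = 1961.700636… → ⌈·⌉ = 1962
j=10: r + 9k = 2186.246090… → ⌈·⌉ = 2187
j=11: r + 10k = 2410.791545… → ⌈·⌉ = 2411

166, 390, 615, 839, 1064, 1289, 1513, 1738, 1962, 2187, 2411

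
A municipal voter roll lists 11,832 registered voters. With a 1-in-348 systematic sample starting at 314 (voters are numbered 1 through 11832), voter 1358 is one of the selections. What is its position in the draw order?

4

k = 348
position = (1358 − 314)/348 + 1 = 1044/348 + 1 = 3 + 1 = 4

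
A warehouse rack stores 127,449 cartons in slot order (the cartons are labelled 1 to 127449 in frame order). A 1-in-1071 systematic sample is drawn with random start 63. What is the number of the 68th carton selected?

k = 1071
68th selection = r + (68−1)·k = 63 + 67×1071 = 63 + 71757 = 71820

71820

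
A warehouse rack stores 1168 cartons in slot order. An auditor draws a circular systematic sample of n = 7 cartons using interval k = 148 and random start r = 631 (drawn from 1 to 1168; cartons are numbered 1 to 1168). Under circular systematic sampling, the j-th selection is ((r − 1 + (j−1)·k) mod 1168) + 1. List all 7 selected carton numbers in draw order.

Selection 1: 631
Selection 2: 631 + 148 = 779
Selection 3: 779 + 148 = 927
Selection 4: 927 + 148 = 1075
Selection 5: 1075 + 148 = 1223 → 1223 − 1168 = 55
Selection 6: 55 + 148 = 203
Selection 7: 203 + 148 = 351

631, 779, 927, 1075, 55, 203, 351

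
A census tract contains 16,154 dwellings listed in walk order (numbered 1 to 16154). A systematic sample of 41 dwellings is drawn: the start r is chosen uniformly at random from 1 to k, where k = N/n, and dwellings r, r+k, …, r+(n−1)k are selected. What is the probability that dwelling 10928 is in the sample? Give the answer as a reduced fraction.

1/394

k = 16154/41 = 394.
Dwelling 10928 is selected iff r ≡ 10928 (mod 394); exactly one such r in {1,…,394}.
Inclusion probability = 1/394.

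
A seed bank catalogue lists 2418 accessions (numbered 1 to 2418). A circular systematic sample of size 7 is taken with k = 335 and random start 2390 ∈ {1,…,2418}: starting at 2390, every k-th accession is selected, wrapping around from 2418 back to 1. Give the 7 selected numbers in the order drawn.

Selection 1: 2390
Selection 2: 2390 + 335 = 2725 → 2725 − 2418 = 307
Selection 3: 307 + 335 = 642
Selection 4: 642 + 335 = 977
Selection 5: 977 + 335 = 1312
Selection 6: 1312 + 335 = 1647
Selection 7: 1647 + 335 = 1982

2390, 307, 642, 977, 1312, 1647, 1982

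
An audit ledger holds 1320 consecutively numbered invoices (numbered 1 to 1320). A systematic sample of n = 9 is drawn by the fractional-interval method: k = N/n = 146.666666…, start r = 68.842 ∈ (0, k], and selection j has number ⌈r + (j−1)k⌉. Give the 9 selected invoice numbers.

69, 216, 363, 509, 656, 803, 949, 1096, 1243

j=1: r + 0k = 68.842 → ⌈·⌉ = 69
j=2: r + 1k = 215.508666… → ⌈·⌉ = 216
j=3: r + 2k = 362.175333… → ⌈·⌉ = 363
j=4: r + 3k = 508.842 → ⌈·⌉ = 509
j=5: r + 4k = 655.508666… → ⌈·⌉ = 656
j=6: r + 5k = 802.175333… → ⌈·⌉ = 803
j=7: r + 6k = 948.842 → ⌈·⌉ = 949
j=8: r + 7k = 1095.508666… → ⌈·⌉ = 1096
j=9: r + 8k = 1242.175333… → ⌈·⌉ = 1243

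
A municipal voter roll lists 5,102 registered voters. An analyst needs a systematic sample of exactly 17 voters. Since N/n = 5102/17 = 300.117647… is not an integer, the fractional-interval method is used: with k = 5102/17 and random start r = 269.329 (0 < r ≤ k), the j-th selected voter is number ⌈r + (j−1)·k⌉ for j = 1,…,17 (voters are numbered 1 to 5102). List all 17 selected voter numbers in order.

270, 570, 870, 1170, 1470, 1770, 2071, 2371, 2671, 2971, 3271, 3571, 3871, 4171, 4471, 4772, 5072

j=1: r + 0k = 269.329 → ⌈·⌉ = 270
j=2: r + 1k = 569.446647… → ⌈·⌉ = 570
j=3: r + 2k = 869.564294… → ⌈·⌉ = 870
j=4: r + 3k = 1169.681941… → ⌈·⌉ = 1170
j=5: r + 4k = 1469.799588… → ⌈·⌉ = 1470
j=6: r + 5k = 1769.917235… → ⌈·⌉ = 1770
j=7: r + 6k = 2070.034882… → ⌈·⌉ = 2071
j=8: r + 7k = 2370.152529… → ⌈·⌉ = 2371
j=9: r + 8k = 2670.270176… → ⌈·⌉ = 2671
j=10: r + 9k = 2970.387823… → ⌈·⌉ = 2971
j=11: r + 10k = 3270.505470… → ⌈·⌉ = 3271
j=12: r + 11k = 3570.623117… → ⌈·⌉ = 3571
j=13: r + 12k = 3870.740764… → ⌈·⌉ = 3871
j=14: r + 13k = 4170.858411… → ⌈·⌉ = 4171
j=15: r + 14k = 4470.976058… → ⌈·⌉ = 4471
j=16: r + 15k = 4771.093705… → ⌈·⌉ = 4772
j=17: r + 16k = 5071.211352… → ⌈·⌉ = 5072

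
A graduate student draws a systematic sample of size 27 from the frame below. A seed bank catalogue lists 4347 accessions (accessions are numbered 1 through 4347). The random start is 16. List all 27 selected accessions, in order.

k = N/n = 4347/27 = 161
accession 1: 16
accession 2: 16 + 161 = 177
accession 3: 177 + 161 = 338
accession 4: 338 + 161 = 499
accession 5: 499 + 161 = 660
accession 6: 660 + 161 = 821
accession 7: 821 + 161 = 982
accession 8: 982 + 161 = 1143
accession 9: 1143 + 161 = 1304
accession 10: 1304 + 161 = 1465
accession 11: 1465 + 161 = 1626
accession 12: 1626 + 161 = 1787
accession 13: 1787 + 161 = 1948
accession 14: 1948 + 161 = 2109
accession 15: 2109 + 161 = 2270
accession 16: 2270 + 161 = 2431
accession 17: 2431 + 161 = 2592
accession 18: 2592 + 161 = 2753
accession 19: 2753 + 161 = 2914
accession 20: 2914 + 161 = 3075
accession 21: 3075 + 161 = 3236
accession 22: 3236 + 161 = 3397
accession 23: 3397 + 161 = 3558
accession 24: 3558 + 161 = 3719
accession 25: 3719 + 161 = 3880
accession 26: 3880 + 161 = 4041
accession 27: 4041 + 161 = 4202

16, 177, 338, 499, 660, 821, 982, 1143, 1304, 1465, 1626, 1787, 1948, 2109, 2270, 2431, 2592, 2753, 2914, 3075, 3236, 3397, 3558, 3719, 3880, 4041, 4202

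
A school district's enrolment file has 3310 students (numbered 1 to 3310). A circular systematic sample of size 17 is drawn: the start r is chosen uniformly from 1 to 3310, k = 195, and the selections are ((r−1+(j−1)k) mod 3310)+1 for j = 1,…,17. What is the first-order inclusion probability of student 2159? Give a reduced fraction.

17/3310

For each position j, as r ranges over 1…3310 the j-th selection hits every student exactly once, so student 2159 is selected for exactly 17 of the 3310 starts.
Inclusion probability = 17/3310.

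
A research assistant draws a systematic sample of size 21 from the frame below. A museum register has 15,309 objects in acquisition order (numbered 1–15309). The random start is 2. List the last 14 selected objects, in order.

k = N/n = 15309/21 = 729
8th selection = 2 + 7×729 = 5105
9th: 5105 + 729 = 5834
10th: 5834 + 729 = 6563
11th: 6563 + 729 = 7292
12th: 7292 + 729 = 8021
13th: 8021 + 729 = 8750
14th: 8750 + 729 = 9479
15th: 9479 + 729 = 10208
16th: 10208 + 729 = 10937
17th: 10937 + 729 = 11666
18th: 11666 + 729 = 12395
19th: 12395 + 729 = 13124
20th: 13124 + 729 = 13853
21st: 13853 + 729 = 14582

5105, 5834, 6563, 7292, 8021, 8750, 9479, 10208, 10937, 11666, 12395, 13124, 13853, 14582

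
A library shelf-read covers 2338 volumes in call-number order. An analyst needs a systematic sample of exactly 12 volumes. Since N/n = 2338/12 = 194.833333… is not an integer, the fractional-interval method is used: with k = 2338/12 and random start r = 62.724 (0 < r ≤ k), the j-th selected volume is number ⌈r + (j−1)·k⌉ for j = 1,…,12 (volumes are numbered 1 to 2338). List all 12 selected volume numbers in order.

j=1: r + 0k = 62.724 → ⌈·⌉ = 63
j=2: r + 1k = 257.557333… → ⌈·⌉ = 258
j=3: r + 2k = 452.390666… → ⌈·⌉ = 453
j=4: r + 3k = 647.224 → ⌈·⌉ = 648
j=5: r + 4k = 842.057333… → ⌈·⌉ = 843
j=6: r + 5k = 1036.890666… → ⌈·⌉ = 1037
j=7: r + 6k = 1231.724 → ⌈·⌉ = 1232
j=8: r + 7k = 1426.557333… → ⌈·⌉ = 1427
j=9: r + 8k = 1621.390666… → ⌈·⌉ = 1622
j=10: r + 9k = 1816.224 → ⌈·⌉ = 1817
j=11: r + 10k = 2011.057333… → ⌈·⌉ = 2012
j=12: r + 11k = 2205.890666… → ⌈·⌉ = 2206

63, 258, 453, 648, 843, 1037, 1232, 1427, 1622, 1817, 2012, 2206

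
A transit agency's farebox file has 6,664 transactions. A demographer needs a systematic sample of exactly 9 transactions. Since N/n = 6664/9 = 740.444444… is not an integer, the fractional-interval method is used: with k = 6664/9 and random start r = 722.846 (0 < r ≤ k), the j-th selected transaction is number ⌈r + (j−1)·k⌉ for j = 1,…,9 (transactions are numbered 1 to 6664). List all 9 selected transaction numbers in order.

j=1: r + 0k = 722.846 → ⌈·⌉ = 723
j=2: r + 1k = 1463.290444… → ⌈·⌉ = 1464
j=3: r + 2k = 2203.734888… → ⌈·⌉ = 2204
j=4: r + 3k = 2944.179333… → ⌈·⌉ = 2945
j=5: r + 4k = 3684.623777… → ⌈·⌉ = 3685
j=6: r + 5k = 4425.068222… → ⌈·⌉ = 4426
j=7: r + 6k = 5165.512666… → ⌈·⌉ = 5166
j=8: r + 7k = 5905.957111… → ⌈·⌉ = 5906
j=9: r + 8k = 6646.401555… → ⌈·⌉ = 6647

723, 1464, 2204, 2945, 3685, 4426, 5166, 5906, 6647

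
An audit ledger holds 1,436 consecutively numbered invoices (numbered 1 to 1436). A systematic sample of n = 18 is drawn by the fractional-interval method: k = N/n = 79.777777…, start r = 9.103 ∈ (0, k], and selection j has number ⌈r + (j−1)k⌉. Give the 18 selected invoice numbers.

10, 89, 169, 249, 329, 408, 488, 568, 648, 728, 807, 887, 967, 1047, 1126, 1206, 1286, 1366

j=1: r + 0k = 9.103 → ⌈·⌉ = 10
j=2: r + 1k = 88.880777… → ⌈·⌉ = 89
j=3: r + 2k = 168.658555… → ⌈·⌉ = 169
j=4: r + 3k = 248.436333… → ⌈·⌉ = 249
j=5: r + 4k = 328.214111… → ⌈·⌉ = 329
j=6: r + 5k = 407.991888… → ⌈·⌉ = 408
j=7: r + 6k = 487.769666… → ⌈·⌉ = 488
j=8: r + 7k = 567.547444… → ⌈·⌉ = 568
j=9: r + 8k = 647.325222… → ⌈·⌉ = 648
j=10: r + 9k = 727.103 → ⌈·⌉ = 728
j=11: r + 10k = 806.880777… → ⌈·⌉ = 807
j=12: r + 11k = 886.658555… → ⌈·⌉ = 887
j=13: r + 12k = 966.436333… → ⌈·⌉ = 967
j=14: r + 13k = 1046.214111… → ⌈·⌉ = 1047
j=15: r + 14k = 1125.991888… → ⌈·⌉ = 1126
j=16: r + 15k = 1205.769666… → ⌈·⌉ = 1206
j=17: r + 16k = 1285.547444… → ⌈·⌉ = 1286
j=18: r + 17k = 1365.325222… → ⌈·⌉ = 1366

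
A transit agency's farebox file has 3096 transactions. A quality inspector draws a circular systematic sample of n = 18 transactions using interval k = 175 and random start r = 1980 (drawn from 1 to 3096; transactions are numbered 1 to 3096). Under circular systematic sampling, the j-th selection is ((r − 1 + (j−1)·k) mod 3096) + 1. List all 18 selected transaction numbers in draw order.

1980, 2155, 2330, 2505, 2680, 2855, 3030, 109, 284, 459, 634, 809, 984, 1159, 1334, 1509, 1684, 1859

Selection 1: 1980
Selection 2: 1980 + 175 = 2155
Selection 3: 2155 + 175 = 2330
Selection 4: 2330 + 175 = 2505
Selection 5: 2505 + 175 = 2680
Selection 6: 2680 + 175 = 2855
Selection 7: 2855 + 175 = 3030
Selection 8: 3030 + 175 = 3205 → 3205 − 3096 = 109
Selection 9: 109 + 175 = 284
Selection 10: 284 + 175 = 459
Selection 11: 459 + 175 = 634
Selection 12: 634 + 175 = 809
Selection 13: 809 + 175 = 984
Selection 14: 984 + 175 = 1159
Selection 15: 1159 + 175 = 1334
Selection 16: 1334 + 175 = 1509
Selection 17: 1509 + 175 = 1684
Selection 18: 1684 + 175 = 1859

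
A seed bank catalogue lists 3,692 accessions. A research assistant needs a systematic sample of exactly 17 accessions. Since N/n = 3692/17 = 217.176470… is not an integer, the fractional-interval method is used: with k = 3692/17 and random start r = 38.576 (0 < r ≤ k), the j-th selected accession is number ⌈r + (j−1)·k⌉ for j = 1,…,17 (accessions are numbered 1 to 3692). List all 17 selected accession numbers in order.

j=1: r + 0k = 38.576 → ⌈·⌉ = 39
j=2: r + 1k = 255.752470… → ⌈·⌉ = 256
j=3: r + 2k = 472.928941… → ⌈·⌉ = 473
j=4: r + 3k = 690.105411… → ⌈·⌉ = 691
j=5: r + 4k = 907.281882… → ⌈·⌉ = 908
j=6: r + 5k = 1124.458352… → ⌈·⌉ = 1125
j=7: r + 6k = 1341.634823… → ⌈·⌉ = 1342
j=8: r + 7k = 1558.811294… → ⌈·⌉ = 1559
j=9: r + 8k = 1775.987764… → ⌈·⌉ = 1776
j=10: r + 9k = 1993.164235… → ⌈·⌉ = 1994
j=11: r + 10k = 2210.340705… → ⌈·⌉ = 2211
j=12: r + 11k = 2427.517176… → ⌈·⌉ = 2428
j=13: r + 12k = 2644.693647… → ⌈·⌉ = 2645
j=14: r + 13k = 2861.870117… → ⌈·⌉ = 2862
j=15: r + 14k = 3079.046588… → ⌈·⌉ = 3080
j=16: r + 15k = 3296.223058… → ⌈·⌉ = 3297
j=17: r + 16k = 3513.399529… → ⌈·⌉ = 3514

39, 256, 473, 691, 908, 1125, 1342, 1559, 1776, 1994, 2211, 2428, 2645, 2862, 3080, 3297, 3514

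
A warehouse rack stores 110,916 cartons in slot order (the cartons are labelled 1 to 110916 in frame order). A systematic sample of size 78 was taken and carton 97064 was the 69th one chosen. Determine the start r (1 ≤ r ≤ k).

k = 110916/78 = 1422
r = 97064 − (69−1)×1422 = 97064 − 96696 = 368

368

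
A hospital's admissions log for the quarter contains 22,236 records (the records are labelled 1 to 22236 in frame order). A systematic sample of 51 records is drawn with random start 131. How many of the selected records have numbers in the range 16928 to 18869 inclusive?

k = 22236/51 = 436
First selection ≥ 16928: 131 + ⌈(16928−131)/436⌉·436 = 131 + 39×436 = 17135
Last selection ≤ 18869: 131 + ⌊(18869−131)/436⌋·436 = 131 + 42×436 = 18443
Count = 42 − 39 + 1 = 4

4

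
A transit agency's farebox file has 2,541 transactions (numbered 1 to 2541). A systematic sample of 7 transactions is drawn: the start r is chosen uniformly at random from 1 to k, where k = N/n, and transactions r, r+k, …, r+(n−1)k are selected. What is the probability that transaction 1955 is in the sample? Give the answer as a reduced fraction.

1/363

k = 2541/7 = 363.
Transaction 1955 is selected iff r ≡ 1955 (mod 363); exactly one such r in {1,…,363}.
Inclusion probability = 1/363.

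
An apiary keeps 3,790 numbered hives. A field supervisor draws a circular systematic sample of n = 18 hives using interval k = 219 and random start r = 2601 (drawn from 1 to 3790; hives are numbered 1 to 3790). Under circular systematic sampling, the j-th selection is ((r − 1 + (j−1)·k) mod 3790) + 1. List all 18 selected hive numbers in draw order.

Selection 1: 2601
Selection 2: 2601 + 219 = 2820
Selection 3: 2820 + 219 = 3039
Selection 4: 3039 + 219 = 3258
Selection 5: 3258 + 219 = 3477
Selection 6: 3477 + 219 = 3696
Selection 7: 3696 + 219 = 3915 → 3915 − 3790 = 125
Selection 8: 125 + 219 = 344
Selection 9: 344 + 219 = 563
Selection 10: 563 + 219 = 782
Selection 11: 782 + 219 = 1001
Selection 12: 1001 + 219 = 1220
Selection 13: 1220 + 219 = 1439
Selection 14: 1439 + 219 = 1658
Selection 15: 1658 + 219 = 1877
Selection 16: 1877 + 219 = 2096
Selection 17: 2096 + 219 = 2315
Selection 18: 2315 + 219 = 2534

2601, 2820, 3039, 3258, 3477, 3696, 125, 344, 563, 782, 1001, 1220, 1439, 1658, 1877, 2096, 2315, 2534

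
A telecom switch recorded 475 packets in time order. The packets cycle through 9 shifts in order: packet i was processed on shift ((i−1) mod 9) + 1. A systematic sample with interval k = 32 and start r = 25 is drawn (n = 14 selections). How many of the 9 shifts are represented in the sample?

Consecutive selections differ by k = 32, so their shift numbers differ by 32 mod 9 = 5.
gcd(32, 9) = 1, so the sample visits 9/1 = 9 distinct residues mod 9.
Start 25 is shift 7; the shifts hit are 1, 2, 3, 4, 5, 6, 7, 8, 9.

9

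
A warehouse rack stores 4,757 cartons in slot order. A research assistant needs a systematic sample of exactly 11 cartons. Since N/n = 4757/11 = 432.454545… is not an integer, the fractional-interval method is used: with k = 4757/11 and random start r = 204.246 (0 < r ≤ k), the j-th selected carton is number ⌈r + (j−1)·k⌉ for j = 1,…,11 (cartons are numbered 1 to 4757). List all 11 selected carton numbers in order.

205, 637, 1070, 1502, 1935, 2367, 2799, 3232, 3664, 4097, 4529

j=1: r + 0k = 204.246 → ⌈·⌉ = 205
j=2: r + 1k = 636.700545… → ⌈·⌉ = 637
j=3: r + 2k = 1069.155090… → ⌈·⌉ = 1070
j=4: r + 3k = 1501.609636… → ⌈·⌉ = 1502
j=5: r + 4k = 1934.064181… → ⌈·⌉ = 1935
j=6: r + 5k = 2366.518727… → ⌈·⌉ = 2367
j=7: r + 6k = 2798.973272… → ⌈·⌉ = 2799
j=8: r + 7k = 3231.427818… → ⌈·⌉ = 3232
j=9: r + 8k = 3663.882363… → ⌈·⌉ = 3664
j=10: r + 9k = 4096.336909… → ⌈·⌉ = 4097
j=11: r + 10k = 4528.791454… → ⌈·⌉ = 4529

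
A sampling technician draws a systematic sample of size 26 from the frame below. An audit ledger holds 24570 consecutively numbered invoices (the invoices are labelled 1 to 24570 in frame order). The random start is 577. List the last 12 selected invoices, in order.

k = N/n = 24570/26 = 945
15th selection = 577 + 14×945 = 13807
16th: 13807 + 945 = 14752
17th: 14752 + 945 = 15697
18th: 15697 + 945 = 16642
19th: 16642 + 945 = 17587
20th: 17587 + 945 = 18532
21st: 18532 + 945 = 19477
22nd: 19477 + 945 = 20422
23rd: 20422 + 945 = 21367
24th: 21367 + 945 = 22312
25th: 22312 + 945 = 23257
26th: 23257 + 945 = 24202

13807, 14752, 15697, 16642, 17587, 18532, 19477, 20422, 21367, 22312, 23257, 24202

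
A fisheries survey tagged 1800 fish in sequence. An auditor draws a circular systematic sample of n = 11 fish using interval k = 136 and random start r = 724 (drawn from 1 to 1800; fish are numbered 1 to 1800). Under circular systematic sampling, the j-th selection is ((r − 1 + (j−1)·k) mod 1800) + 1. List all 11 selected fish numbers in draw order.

Selection 1: 724
Selection 2: 724 + 136 = 860
Selection 3: 860 + 136 = 996
Selection 4: 996 + 136 = 1132
Selection 5: 1132 + 136 = 1268
Selection 6: 1268 + 136 = 1404
Selection 7: 1404 + 136 = 1540
Selection 8: 1540 + 136 = 1676
Selection 9: 1676 + 136 = 1812 → 1812 − 1800 = 12
Selection 10: 12 + 136 = 148
Selection 11: 148 + 136 = 284

724, 860, 996, 1132, 1268, 1404, 1540, 1676, 12, 148, 284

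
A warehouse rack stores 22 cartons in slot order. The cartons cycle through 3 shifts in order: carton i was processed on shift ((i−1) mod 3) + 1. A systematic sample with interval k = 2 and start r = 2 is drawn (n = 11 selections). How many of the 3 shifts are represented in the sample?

Consecutive selections differ by k = 2, so their shift numbers differ by 2 mod 3 = 2.
gcd(2, 3) = 1, so the sample visits 3/1 = 3 distinct residues mod 3.
Start 2 is shift 2; the shifts hit are 1, 2, 3.

3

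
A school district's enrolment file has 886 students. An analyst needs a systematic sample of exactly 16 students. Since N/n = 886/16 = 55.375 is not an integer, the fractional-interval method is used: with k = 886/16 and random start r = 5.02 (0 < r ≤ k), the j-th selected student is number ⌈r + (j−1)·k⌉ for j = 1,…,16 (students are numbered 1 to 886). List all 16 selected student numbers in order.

6, 61, 116, 172, 227, 282, 338, 393, 449, 504, 559, 615, 670, 725, 781, 836

j=1: r + 0k = 5.02 → ⌈·⌉ = 6
j=2: r + 1k = 60.395 → ⌈·⌉ = 61
j=3: r + 2k = 115.77 → ⌈·⌉ = 116
j=4: r + 3k = 171.145 → ⌈·⌉ = 172
j=5: r + 4k = 226.52 → ⌈·⌉ = 227
j=6: r + 5k = 281.895 → ⌈·⌉ = 282
j=7: r + 6k = 337.27 → ⌈·⌉ = 338
j=8: r + 7k = 392.645 → ⌈·⌉ = 393
j=9: r + 8k = 448.02 → ⌈·⌉ = 449
j=10: r + 9k = 503.395 → ⌈·⌉ = 504
j=11: r + 10k = 558.77 → ⌈·⌉ = 559
j=12: r + 11k = 614.145 → ⌈·⌉ = 615
j=13: r + 12k = 669.52 → ⌈·⌉ = 670
j=14: r + 13k = 724.895 → ⌈·⌉ = 725
j=15: r + 14k = 780.27 → ⌈·⌉ = 781
j=16: r + 15k = 835.645 → ⌈·⌉ = 836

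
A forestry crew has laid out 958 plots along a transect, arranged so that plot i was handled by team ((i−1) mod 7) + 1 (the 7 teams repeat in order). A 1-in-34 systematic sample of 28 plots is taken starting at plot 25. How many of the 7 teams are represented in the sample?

7

Consecutive selections differ by k = 34, so their team numbers differ by 34 mod 7 = 6.
gcd(34, 7) = 1, so the sample visits 7/1 = 7 distinct residues mod 7.
Start 25 is team 4; the teams hit are 1, 2, 3, 4, 5, 6, 7.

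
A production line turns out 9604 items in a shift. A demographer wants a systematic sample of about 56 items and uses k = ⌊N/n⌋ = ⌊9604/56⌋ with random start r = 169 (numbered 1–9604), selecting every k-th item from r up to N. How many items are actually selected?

56

k = ⌊9604/56⌋ = 171
Achieved size = ⌊(9604 − 169)/171⌋ + 1 = ⌊9435/171⌋ + 1 = 55 + 1 = 56
(last selection: 169 + 55×171 = 9574 ≤ 9604; next would be 9745 > 9604)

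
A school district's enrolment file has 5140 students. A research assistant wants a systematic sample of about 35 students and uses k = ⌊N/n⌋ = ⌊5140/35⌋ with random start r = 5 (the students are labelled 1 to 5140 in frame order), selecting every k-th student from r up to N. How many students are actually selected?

36

k = ⌊5140/35⌋ = 146
Achieved size = ⌊(5140 − 5)/146⌋ + 1 = ⌊5135/146⌋ + 1 = 35 + 1 = 36
(last selection: 5 + 35×146 = 5115 ≤ 5140; next would be 5261 > 5140)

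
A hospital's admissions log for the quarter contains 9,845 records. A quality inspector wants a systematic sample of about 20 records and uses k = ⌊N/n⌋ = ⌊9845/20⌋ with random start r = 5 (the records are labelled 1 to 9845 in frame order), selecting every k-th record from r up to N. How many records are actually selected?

21

k = ⌊9845/20⌋ = 492
Achieved size = ⌊(9845 − 5)/492⌋ + 1 = ⌊9840/492⌋ + 1 = 20 + 1 = 21
(last selection: 5 + 20×492 = 9845 ≤ 9845; next would be 10337 > 9845)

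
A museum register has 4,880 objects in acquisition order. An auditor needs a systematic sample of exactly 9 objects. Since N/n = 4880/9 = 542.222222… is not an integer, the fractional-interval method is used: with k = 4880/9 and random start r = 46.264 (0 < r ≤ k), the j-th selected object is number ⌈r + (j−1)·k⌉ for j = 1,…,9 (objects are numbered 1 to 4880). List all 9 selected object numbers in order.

j=1: r + 0k = 46.264 → ⌈·⌉ = 47
j=2: r + 1k = 588.486222… → ⌈·⌉ = 589
j=3: r + 2k = 1130.708444… → ⌈·⌉ = 1131
j=4: r + 3k = 1672.930666… → ⌈·⌉ = 1673
j=5: r + 4k = 2215.152888… → ⌈·⌉ = 2216
j=6: r + 5k = 2757.375111… → ⌈·⌉ = 2758
j=7: r + 6k = 3299.597333… → ⌈·⌉ = 3300
j=8: r + 7k = 3841.819555… → ⌈·⌉ = 3842
j=9: r + 8k = 4384.041777… → ⌈·⌉ = 4385

47, 589, 1131, 1673, 2216, 2758, 3300, 3842, 4385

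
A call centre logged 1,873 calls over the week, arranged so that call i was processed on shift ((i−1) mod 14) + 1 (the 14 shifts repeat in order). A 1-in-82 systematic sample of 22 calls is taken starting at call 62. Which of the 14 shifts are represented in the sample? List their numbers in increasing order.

Consecutive selections differ by k = 82, so their shift numbers differ by 82 mod 14 = 12.
gcd(82, 14) = 2, so the sample visits 14/2 = 7 distinct residues mod 14.
Start 62 is shift 6; the shifts hit are 2, 4, 6, 8, 10, 12, 14.

2, 4, 6, 8, 10, 12, 14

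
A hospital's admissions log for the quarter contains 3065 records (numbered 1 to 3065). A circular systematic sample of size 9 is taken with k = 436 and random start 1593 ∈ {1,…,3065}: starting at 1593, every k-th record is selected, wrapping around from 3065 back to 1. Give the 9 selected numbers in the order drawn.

1593, 2029, 2465, 2901, 272, 708, 1144, 1580, 2016

Selection 1: 1593
Selection 2: 1593 + 436 = 2029
Selection 3: 2029 + 436 = 2465
Selection 4: 2465 + 436 = 2901
Selection 5: 2901 + 436 = 3337 → 3337 − 3065 = 272
Selection 6: 272 + 436 = 708
Selection 7: 708 + 436 = 1144
Selection 8: 1144 + 436 = 1580
Selection 9: 1580 + 436 = 2016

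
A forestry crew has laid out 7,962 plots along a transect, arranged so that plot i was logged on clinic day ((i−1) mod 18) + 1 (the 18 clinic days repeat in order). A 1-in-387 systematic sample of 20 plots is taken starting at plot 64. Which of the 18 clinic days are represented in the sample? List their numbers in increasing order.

Consecutive selections differ by k = 387, so their clinic day numbers differ by 387 mod 18 = 9.
gcd(387, 18) = 9, so the sample visits 18/9 = 2 distinct residues mod 18.
Start 64 is clinic day 10; the clinic days hit are 1, 10.

1, 10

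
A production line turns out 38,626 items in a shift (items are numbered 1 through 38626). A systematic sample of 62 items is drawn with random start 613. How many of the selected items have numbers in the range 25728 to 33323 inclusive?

k = 38626/62 = 623
First selection ≥ 25728: 613 + ⌈(25728−613)/623⌉·623 = 613 + 41×623 = 26156
Last selection ≤ 33323: 613 + ⌊(33323−613)/623⌋·623 = 613 + 52×623 = 33009
Count = 52 − 41 + 1 = 12

12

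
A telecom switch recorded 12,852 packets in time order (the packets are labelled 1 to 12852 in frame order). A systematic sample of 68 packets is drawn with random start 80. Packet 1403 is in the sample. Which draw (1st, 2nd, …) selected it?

8

k = 12852/68 = 189
position = (1403 − 80)/189 + 1 = 1323/189 + 1 = 7 + 1 = 8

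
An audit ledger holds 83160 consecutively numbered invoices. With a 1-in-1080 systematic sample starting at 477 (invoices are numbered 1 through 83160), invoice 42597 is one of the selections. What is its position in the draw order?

40

k = 1080
position = (42597 − 477)/1080 + 1 = 42120/1080 + 1 = 39 + 1 = 40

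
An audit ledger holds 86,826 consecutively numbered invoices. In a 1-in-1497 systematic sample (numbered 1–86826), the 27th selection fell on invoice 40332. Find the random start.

k = 1497
r = 40332 − (27−1)×1497 = 40332 − 38922 = 1410

1410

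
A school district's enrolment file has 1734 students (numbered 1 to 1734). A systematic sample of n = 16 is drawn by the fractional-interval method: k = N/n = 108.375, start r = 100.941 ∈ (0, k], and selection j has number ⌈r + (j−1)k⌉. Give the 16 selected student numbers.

101, 210, 318, 427, 535, 643, 752, 860, 968, 1077, 1185, 1294, 1402, 1510, 1619, 1727

j=1: r + 0k = 100.941 → ⌈·⌉ = 101
j=2: r + 1k = 209.316 → ⌈·⌉ = 210
j=3: r + 2k = 317.691 → ⌈·⌉ = 318
j=4: r + 3k = 426.066 → ⌈·⌉ = 427
j=5: r + 4k = 534.441 → ⌈·⌉ = 535
j=6: r + 5k = 642.816 → ⌈·⌉ = 643
j=7: r + 6k = 751.191 → ⌈·⌉ = 752
j=8: r + 7k = 859.566 → ⌈·⌉ = 860
j=9: r + 8k = 967.941 → ⌈·⌉ = 968
j=10: r + 9k = 1076.316 → ⌈·⌉ = 1077
j=11: r + 10k = 1184.691 → ⌈·⌉ = 1185
j=12: r + 11k = 1293.066 → ⌈·⌉ = 1294
j=13: r + 12k = 1401.441 → ⌈·⌉ = 1402
j=14: r + 13k = 1509.816 → ⌈·⌉ = 1510
j=15: r + 14k = 1618.191 → ⌈·⌉ = 1619
j=16: r + 15k = 1726.566 → ⌈·⌉ = 1727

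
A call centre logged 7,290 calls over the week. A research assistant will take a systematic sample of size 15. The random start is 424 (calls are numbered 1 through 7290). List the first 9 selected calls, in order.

424, 910, 1396, 1882, 2368, 2854, 3340, 3826, 4312

k = N/n = 7290/15 = 486
call 1: 424
call 2: 424 + 486 = 910
call 3: 910 + 486 = 1396
call 4: 1396 + 486 = 1882
call 5: 1882 + 486 = 2368
call 6: 2368 + 486 = 2854
call 7: 2854 + 486 = 3340
call 8: 3340 + 486 = 3826
call 9: 3826 + 486 = 4312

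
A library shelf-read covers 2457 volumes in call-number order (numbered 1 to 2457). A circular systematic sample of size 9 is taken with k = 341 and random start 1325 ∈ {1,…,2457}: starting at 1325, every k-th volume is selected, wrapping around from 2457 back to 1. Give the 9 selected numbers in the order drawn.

Selection 1: 1325
Selection 2: 1325 + 341 = 1666
Selection 3: 1666 + 341 = 2007
Selection 4: 2007 + 341 = 2348
Selection 5: 2348 + 341 = 2689 → 2689 − 2457 = 232
Selection 6: 232 + 341 = 573
Selection 7: 573 + 341 = 914
Selection 8: 914 + 341 = 1255
Selection 9: 1255 + 341 = 1596

1325, 1666, 2007, 2348, 232, 573, 914, 1255, 1596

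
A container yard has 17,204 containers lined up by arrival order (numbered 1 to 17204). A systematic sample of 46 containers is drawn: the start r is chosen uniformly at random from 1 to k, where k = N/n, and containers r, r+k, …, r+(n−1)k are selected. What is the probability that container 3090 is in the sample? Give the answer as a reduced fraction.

1/374

k = 17204/46 = 374.
Container 3090 is selected iff r ≡ 3090 (mod 374); exactly one such r in {1,…,374}.
Inclusion probability = 1/374.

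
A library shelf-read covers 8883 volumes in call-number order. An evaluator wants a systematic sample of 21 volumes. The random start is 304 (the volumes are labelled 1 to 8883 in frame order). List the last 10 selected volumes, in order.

4957, 5380, 5803, 6226, 6649, 7072, 7495, 7918, 8341, 8764

k = N/n = 8883/21 = 423
12th selection = 304 + 11×423 = 4957
13th: 4957 + 423 = 5380
14th: 5380 + 423 = 5803
15th: 5803 + 423 = 6226
16th: 6226 + 423 = 6649
17th: 6649 + 423 = 7072
18th: 7072 + 423 = 7495
19th: 7495 + 423 = 7918
20th: 7918 + 423 = 8341
21st: 8341 + 423 = 8764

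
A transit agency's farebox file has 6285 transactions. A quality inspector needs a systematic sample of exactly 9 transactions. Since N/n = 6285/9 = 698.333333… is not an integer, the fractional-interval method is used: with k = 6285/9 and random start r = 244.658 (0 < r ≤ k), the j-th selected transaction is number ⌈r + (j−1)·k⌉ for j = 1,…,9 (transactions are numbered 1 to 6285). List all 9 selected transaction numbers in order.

245, 943, 1642, 2340, 3038, 3737, 4435, 5133, 5832

j=1: r + 0k = 244.658 → ⌈·⌉ = 245
j=2: r + 1k = 942.991333… → ⌈·⌉ = 943
j=3: r + 2k = 1641.324666… → ⌈·⌉ = 1642
j=4: r + 3k = 2339.658 → ⌈·⌉ = 2340
j=5: r + 4k = 3037.991333… → ⌈·⌉ = 3038
j=6: r + 5k = 3736.324666… → ⌈·⌉ = 3737
j=7: r + 6k = 4434.658 → ⌈·⌉ = 4435
j=8: r + 7k = 5132.991333… → ⌈·⌉ = 5133
j=9: r + 8k = 5831.324666… → ⌈·⌉ = 5832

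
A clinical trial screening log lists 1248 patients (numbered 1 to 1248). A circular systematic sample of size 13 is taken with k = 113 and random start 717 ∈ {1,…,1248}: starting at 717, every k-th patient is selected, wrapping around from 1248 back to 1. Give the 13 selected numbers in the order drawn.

717, 830, 943, 1056, 1169, 34, 147, 260, 373, 486, 599, 712, 825

Selection 1: 717
Selection 2: 717 + 113 = 830
Selection 3: 830 + 113 = 943
Selection 4: 943 + 113 = 1056
Selection 5: 1056 + 113 = 1169
Selection 6: 1169 + 113 = 1282 → 1282 − 1248 = 34
Selection 7: 34 + 113 = 147
Selection 8: 147 + 113 = 260
Selection 9: 260 + 113 = 373
Selection 10: 373 + 113 = 486
Selection 11: 486 + 113 = 599
Selection 12: 599 + 113 = 712
Selection 13: 712 + 113 = 825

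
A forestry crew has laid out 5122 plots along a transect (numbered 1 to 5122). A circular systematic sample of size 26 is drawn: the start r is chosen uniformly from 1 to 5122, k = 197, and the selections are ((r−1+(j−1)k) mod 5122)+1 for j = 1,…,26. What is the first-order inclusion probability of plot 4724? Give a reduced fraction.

For each position j, as r ranges over 1…5122 the j-th selection hits every plot exactly once, so plot 4724 is selected for exactly 26 of the 5122 starts.
Inclusion probability = 26/5122 = 1/197.

1/197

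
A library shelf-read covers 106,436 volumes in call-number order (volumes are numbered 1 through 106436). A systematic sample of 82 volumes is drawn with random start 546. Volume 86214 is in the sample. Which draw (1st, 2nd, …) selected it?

k = 106436/82 = 1298
position = (86214 − 546)/1298 + 1 = 85668/1298 + 1 = 66 + 1 = 67

67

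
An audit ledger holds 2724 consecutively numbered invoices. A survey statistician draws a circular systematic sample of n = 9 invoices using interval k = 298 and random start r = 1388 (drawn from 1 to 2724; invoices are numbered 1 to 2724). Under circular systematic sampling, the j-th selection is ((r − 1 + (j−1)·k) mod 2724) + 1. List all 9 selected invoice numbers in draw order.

Selection 1: 1388
Selection 2: 1388 + 298 = 1686
Selection 3: 1686 + 298 = 1984
Selection 4: 1984 + 298 = 2282
Selection 5: 2282 + 298 = 2580
Selection 6: 2580 + 298 = 2878 → 2878 − 2724 = 154
Selection 7: 154 + 298 = 452
Selection 8: 452 + 298 = 750
Selection 9: 750 + 298 = 1048

1388, 1686, 1984, 2282, 2580, 154, 452, 750, 1048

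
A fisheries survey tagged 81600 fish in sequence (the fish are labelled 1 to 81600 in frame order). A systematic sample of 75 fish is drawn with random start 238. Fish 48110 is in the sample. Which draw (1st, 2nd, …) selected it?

45

k = 81600/75 = 1088
position = (48110 − 238)/1088 + 1 = 47872/1088 + 1 = 44 + 1 = 45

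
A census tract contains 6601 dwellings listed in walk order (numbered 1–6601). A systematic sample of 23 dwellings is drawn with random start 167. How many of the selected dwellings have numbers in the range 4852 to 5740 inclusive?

3

k = 6601/23 = 287
First selection ≥ 4852: 167 + ⌈(4852−167)/287⌉·287 = 167 + 17×287 = 5046
Last selection ≤ 5740: 167 + ⌊(5740−167)/287⌋·287 = 167 + 19×287 = 5620
Count = 19 − 17 + 1 = 3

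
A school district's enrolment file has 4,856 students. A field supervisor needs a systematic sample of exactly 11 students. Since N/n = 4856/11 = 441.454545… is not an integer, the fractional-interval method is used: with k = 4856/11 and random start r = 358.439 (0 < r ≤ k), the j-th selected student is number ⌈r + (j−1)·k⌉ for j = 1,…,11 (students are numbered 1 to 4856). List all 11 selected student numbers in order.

j=1: r + 0k = 358.439 → ⌈·⌉ = 359
j=2: r + 1k = 799.893545… → ⌈·⌉ = 800
j=3: r + 2k = 1241.348090… → ⌈·⌉ = 1242
j=4: r + 3k = 1682.802636… → ⌈·⌉ = 1683
j=5: r + 4k = 2124.257181… → ⌈·⌉ = 2125
j=6: r + 5k = 2565.711727… → ⌈·⌉ = 2566
j=7: r + 6k = 3007.166272… → ⌈·⌉ = 3008
j=8: r + 7k = 3448.620818… → ⌈·⌉ = 3449
j=9: r + 8k = 3890.075363… → ⌈·⌉ = 3891
j=10: r + 9k = 4331.529909… → ⌈·⌉ = 4332
j=11: r + 10k = 4772.984454… → ⌈·⌉ = 4773

359, 800, 1242, 1683, 2125, 2566, 3008, 3449, 3891, 4332, 4773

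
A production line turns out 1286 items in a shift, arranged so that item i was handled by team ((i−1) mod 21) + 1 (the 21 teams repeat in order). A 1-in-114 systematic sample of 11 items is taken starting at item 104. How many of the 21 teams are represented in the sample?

Consecutive selections differ by k = 114, so their team numbers differ by 114 mod 21 = 9.
gcd(114, 21) = 3, so the sample visits 21/3 = 7 distinct residues mod 21.
Start 104 is team 20; the teams hit are 2, 5, 8, 11, 14, 17, 20.

7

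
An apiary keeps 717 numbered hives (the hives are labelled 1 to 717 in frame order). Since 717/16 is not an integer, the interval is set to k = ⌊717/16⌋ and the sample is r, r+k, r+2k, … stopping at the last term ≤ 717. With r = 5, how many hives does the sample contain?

k = ⌊717/16⌋ = 44
Achieved size = ⌊(717 − 5)/44⌋ + 1 = ⌊712/44⌋ + 1 = 16 + 1 = 17
(last selection: 5 + 16×44 = 709 ≤ 717; next would be 753 > 717)

17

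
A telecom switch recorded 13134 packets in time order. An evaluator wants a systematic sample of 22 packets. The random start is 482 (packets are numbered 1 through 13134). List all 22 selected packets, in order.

k = N/n = 13134/22 = 597
packet 1: 482
packet 2: 482 + 597 = 1079
packet 3: 1079 + 597 = 1676
packet 4: 1676 + 597 = 2273
packet 5: 2273 + 597 = 2870
packet 6: 2870 + 597 = 3467
packet 7: 3467 + 597 = 4064
packet 8: 4064 + 597 = 4661
packet 9: 4661 + 597 = 5258
packet 10: 5258 + 597 = 5855
packet 11: 5855 + 597 = 6452
packet 12: 6452 + 597 = 7049
packet 13: 7049 + 597 = 7646
packet 14: 7646 + 597 = 8243
packet 15: 8243 + 597 = 8840
packet 16: 8840 + 597 = 9437
packet 17: 9437 + 597 = 10034
packet 18: 10034 + 597 = 10631
packet 19: 10631 + 597 = 11228
packet 20: 11228 + 597 = 11825
packet 21: 11825 + 597 = 12422
packet 22: 12422 + 597 = 13019

482, 1079, 1676, 2273, 2870, 3467, 4064, 4661, 5258, 5855, 6452, 7049, 7646, 8243, 8840, 9437, 10034, 10631, 11228, 11825, 12422, 13019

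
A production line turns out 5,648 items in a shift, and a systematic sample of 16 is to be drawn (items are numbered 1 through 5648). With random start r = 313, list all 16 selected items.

313, 666, 1019, 1372, 1725, 2078, 2431, 2784, 3137, 3490, 3843, 4196, 4549, 4902, 5255, 5608

k = N/n = 5648/16 = 353
item 1: 313
item 2: 313 + 353 = 666
item 3: 666 + 353 = 1019
item 4: 1019 + 353 = 1372
item 5: 1372 + 353 = 1725
item 6: 1725 + 353 = 2078
item 7: 2078 + 353 = 2431
item 8: 2431 + 353 = 2784
item 9: 2784 + 353 = 3137
item 10: 3137 + 353 = 3490
item 11: 3490 + 353 = 3843
item 12: 3843 + 353 = 4196
item 13: 4196 + 353 = 4549
item 14: 4549 + 353 = 4902
item 15: 4902 + 353 = 5255
item 16: 5255 + 353 = 5608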